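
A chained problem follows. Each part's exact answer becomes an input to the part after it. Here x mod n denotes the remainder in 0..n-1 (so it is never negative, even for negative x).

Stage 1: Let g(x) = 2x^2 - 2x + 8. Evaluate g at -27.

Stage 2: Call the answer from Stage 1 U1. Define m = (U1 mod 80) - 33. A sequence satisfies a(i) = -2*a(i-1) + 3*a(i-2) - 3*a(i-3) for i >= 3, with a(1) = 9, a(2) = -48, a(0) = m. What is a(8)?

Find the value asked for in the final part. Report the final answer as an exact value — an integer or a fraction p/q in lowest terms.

-68187

Stage 1: 2*(-27)^2 - 2*(-27)^1 + 8 = (1458) + (54) + (8) = 1520; answer 1520
Stage 2: U1 = 1520; m = -33; a(3) = -2*(-48) + 3*(9) - 3*(-33) = 222; iterating: a(3)=222, a(4)=-615, a(5)=2040, a(6)=-6591, a(7)=21147, a(8)=-68187; answer -68187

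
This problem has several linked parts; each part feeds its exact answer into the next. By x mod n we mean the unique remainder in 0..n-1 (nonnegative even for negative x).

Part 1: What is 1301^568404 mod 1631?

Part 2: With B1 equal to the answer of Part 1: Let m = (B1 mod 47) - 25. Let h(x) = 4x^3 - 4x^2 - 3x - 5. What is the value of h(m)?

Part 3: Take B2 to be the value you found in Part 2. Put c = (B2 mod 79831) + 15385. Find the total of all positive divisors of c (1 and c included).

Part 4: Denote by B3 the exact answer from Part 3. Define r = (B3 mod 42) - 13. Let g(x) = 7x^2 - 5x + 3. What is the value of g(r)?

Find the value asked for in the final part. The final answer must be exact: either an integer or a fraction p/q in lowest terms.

Part 1: squarings mod 1631: 1301^1=1301, 1301^2=1254, 1301^4=232, 1301^8=1, 1301^16=1, 1301^32=1, 1301^64=1, 1301^128=1, 1301^256=1, 1301^512=1, 1301^1024=1, 1301^2048=1, 1301^4096=1, 1301^8192=1, 1301^16384=1, 1301^32768=1, 1301^65536=1, 1301^131072=1, 1301^262144=1, 1301^524288=1; 1301^568404 = 1301^4 * 1301^16 * 1301^64 * 1301^1024 * 1301^2048 * 1301^8192 * 1301^32768 * 1301^524288 = 232 (mod 1631); answer 232
Part 2: B1 = 232; m = 19; 4*(19)^3 - 4*(19)^2 - 3*(19)^1 - 5 = (27436) + (-1444) + (-57) + (-5) = 25930; answer 25930
Part 3: B2 = 25930; c = 41315; 41315 = 5 * 8263; sigma = (1 + 5) * (1 + 8263) = 6 * 8264 = 49584; answer 49584
Part 4: B3 = 49584; r = 11; 7*(11)^2 - 5*(11)^1 + 3 = (847) + (-55) + (3) = 795; answer 795

795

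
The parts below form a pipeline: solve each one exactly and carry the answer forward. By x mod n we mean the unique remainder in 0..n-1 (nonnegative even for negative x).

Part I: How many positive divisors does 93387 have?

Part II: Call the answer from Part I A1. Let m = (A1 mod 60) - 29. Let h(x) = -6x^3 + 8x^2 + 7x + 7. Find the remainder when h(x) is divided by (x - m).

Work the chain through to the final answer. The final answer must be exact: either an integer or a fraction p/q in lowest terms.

Part I: 93387 = 3 * 7 * 4447; number of divisors = (1+1) * (1+1) * (1+1) = 8; answer 8
Part II: A1 = 8; m = -21; remainder = value at the root: -6*(-21)^3 + 8*(-21)^2 + 7*(-21)^1 + 7 = (55566) + (3528) + (-147) + (7) = 58954; answer 58954

58954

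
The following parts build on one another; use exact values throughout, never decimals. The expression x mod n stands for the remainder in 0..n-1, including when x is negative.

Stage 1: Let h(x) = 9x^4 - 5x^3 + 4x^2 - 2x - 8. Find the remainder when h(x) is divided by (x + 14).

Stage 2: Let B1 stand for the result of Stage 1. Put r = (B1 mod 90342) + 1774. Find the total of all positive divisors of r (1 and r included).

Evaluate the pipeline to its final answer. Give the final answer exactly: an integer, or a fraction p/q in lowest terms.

176640

Stage 1: remainder = value at the root: 9*(-14)^4 - 5*(-14)^3 + 4*(-14)^2 - 2*(-14)^1 - 8 = (345744) + (13720) + (784) + (28) + (-8) = 360268; answer 360268
Stage 2: B1 = 360268; r = 91016; 91016 = 2^3 * 31 * 367; sigma = (1 + 2 + 4 + 8) * (1 + 31) * (1 + 367) = 15 * 32 * 368 = 176640; answer 176640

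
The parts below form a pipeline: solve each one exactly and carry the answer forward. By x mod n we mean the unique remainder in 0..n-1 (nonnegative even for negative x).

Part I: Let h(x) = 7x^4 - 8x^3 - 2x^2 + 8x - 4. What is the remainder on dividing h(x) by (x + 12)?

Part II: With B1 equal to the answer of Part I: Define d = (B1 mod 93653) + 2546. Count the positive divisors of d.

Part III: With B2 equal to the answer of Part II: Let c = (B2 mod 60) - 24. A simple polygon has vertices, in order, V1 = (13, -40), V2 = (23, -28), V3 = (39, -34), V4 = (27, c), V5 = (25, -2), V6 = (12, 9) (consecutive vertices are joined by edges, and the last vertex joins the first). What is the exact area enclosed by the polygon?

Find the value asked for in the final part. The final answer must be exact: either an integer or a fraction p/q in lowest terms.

Part I: remainder = value at the root: 7*(-12)^4 - 8*(-12)^3 - 2*(-12)^2 + 8*(-12)^1 - 4 = (145152) + (13824) + (-288) + (-96) + (-4) = 158588; answer 158588
Part II: B1 = 158588; d = 67481; 67481 is prime, so its only divisors are 1 and 67481; count = 2; answer 2
Part III: B2 = 2; c = -22; cross terms: (13*-28 - 23*-40)=556, (23*-34 - 39*-28)=310, (39*-22 - 27*-34)=60, (27*-2 - 25*-22)=496, (25*9 - 12*-2)=249, (12*-40 - 13*9)=-597; twice the area = |1074| = 1074; area = 537; answer 537

537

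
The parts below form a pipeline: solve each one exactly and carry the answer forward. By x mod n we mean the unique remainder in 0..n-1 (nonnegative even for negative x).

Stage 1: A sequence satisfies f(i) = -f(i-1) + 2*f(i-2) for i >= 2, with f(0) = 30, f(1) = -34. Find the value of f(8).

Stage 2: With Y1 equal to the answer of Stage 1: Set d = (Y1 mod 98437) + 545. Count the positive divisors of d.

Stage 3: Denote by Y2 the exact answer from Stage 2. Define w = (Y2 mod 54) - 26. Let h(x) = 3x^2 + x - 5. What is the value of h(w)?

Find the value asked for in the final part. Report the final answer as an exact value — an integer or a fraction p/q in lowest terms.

Stage 1: f(2) = -1*(-34) + 2*(30) = 94; iterating: f(2)=94, f(3)=-162, f(4)=350, f(5)=-674, f(6)=1374, f(7)=-2722, f(8)=5470; answer 5470
Stage 2: Y1 = 5470; d = 6015; 6015 = 3 * 5 * 401; number of divisors = (1+1) * (1+1) * (1+1) = 8; answer 8
Stage 3: Y2 = 8; w = -18; 3*(-18)^2 + 1*(-18)^1 - 5 = (972) + (-18) + (-5) = 949; answer 949

949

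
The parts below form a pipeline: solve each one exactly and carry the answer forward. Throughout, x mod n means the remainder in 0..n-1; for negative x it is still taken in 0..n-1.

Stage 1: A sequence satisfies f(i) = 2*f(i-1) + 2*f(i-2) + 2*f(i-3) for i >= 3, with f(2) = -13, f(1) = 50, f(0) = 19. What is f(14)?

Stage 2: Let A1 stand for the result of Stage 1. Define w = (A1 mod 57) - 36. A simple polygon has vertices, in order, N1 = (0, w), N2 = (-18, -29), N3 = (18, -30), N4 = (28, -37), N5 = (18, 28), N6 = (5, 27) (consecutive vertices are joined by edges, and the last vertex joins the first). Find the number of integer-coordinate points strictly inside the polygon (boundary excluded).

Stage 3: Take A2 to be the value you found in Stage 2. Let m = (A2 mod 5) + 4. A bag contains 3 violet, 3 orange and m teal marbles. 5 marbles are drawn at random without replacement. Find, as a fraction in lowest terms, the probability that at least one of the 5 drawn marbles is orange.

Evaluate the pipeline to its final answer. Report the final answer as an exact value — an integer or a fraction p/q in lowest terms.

115/143

Stage 1: f(3) = 2*(-13) + 2*(50) + 2*(19) = 112; iterating: f(3)=112, f(4)=298, f(5)=794, f(6)=2408, f(7)=7000, f(8)=20404, f(9)=59624, f(10)=174056, f(11)=508168, f(12)=1483696, f(13)=4331840, f(14)=12647408; answer 12647408
Stage 2: A1 = 12647408; w = -16; cross terms: (0*-29 - -18*-16)=-288, (-18*-30 - 18*-29)=1062, (18*-37 - 28*-30)=174, (28*28 - 18*-37)=1450, (18*27 - 5*28)=346, (5*-16 - 0*27)=-80; twice the area = |2664| = 2664; area = 1332; boundary points = 1 + 1 + 1 + 5 + 1 + 1 = 10; strictly interior points = area - boundary/2 + 1 = 1328; answer 1328
Stage 3: A2 = 1328; m = 7; total draws C(13,5) = 1287; complement C(10,5) = 252; favorable 1287 - 252 = 1035; P = 115/143; answer 115/143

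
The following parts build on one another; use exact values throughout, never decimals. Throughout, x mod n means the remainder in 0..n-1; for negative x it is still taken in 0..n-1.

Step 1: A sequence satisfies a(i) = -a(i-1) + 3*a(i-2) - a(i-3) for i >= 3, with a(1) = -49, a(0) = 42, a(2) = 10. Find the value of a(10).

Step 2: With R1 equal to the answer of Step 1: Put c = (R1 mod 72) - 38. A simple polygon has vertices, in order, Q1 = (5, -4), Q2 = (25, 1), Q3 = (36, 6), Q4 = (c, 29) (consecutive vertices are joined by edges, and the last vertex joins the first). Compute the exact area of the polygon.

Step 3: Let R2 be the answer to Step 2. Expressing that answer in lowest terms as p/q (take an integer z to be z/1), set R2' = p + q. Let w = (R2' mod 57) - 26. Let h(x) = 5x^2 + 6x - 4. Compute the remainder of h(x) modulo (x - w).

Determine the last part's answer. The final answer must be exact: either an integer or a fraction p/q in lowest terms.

Step 1: a(3) = -1*(10) + 3*(-49) - 1*(42) = -199; iterating: a(3)=-199, a(4)=278, a(5)=-885, a(6)=1918, a(7)=-4851, a(8)=11490, a(9)=-27961, a(10)=67282; answer 67282
Step 2: R1 = 67282; c = -4; cross terms: (5*1 - 25*-4)=105, (25*6 - 36*1)=114, (36*29 - -4*6)=1068, (-4*-4 - 5*29)=-129; twice the area = |1158| = 1158; area = 579; answer 579
Step 3: R2 = 579; threaded value p + q = 580; w = -16; remainder = value at the root: 5*(-16)^2 + 6*(-16)^1 - 4 = (1280) + (-96) + (-4) = 1180; answer 1180

1180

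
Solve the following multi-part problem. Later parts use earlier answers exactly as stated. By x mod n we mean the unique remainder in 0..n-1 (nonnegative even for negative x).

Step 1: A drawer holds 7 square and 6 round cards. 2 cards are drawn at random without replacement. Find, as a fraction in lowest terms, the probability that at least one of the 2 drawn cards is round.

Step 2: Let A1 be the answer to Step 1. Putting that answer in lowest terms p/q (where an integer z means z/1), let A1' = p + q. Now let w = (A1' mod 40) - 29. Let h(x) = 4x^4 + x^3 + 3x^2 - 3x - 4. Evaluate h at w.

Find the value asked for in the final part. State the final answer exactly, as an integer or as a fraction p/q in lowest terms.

Step 1: total draws C(13,2) = 78; complement C(7,2) = 21; favorable 78 - 21 = 57; P = 19/26; answer 19/26
Step 2: A1 = 19/26; threaded value p + q = 45; w = -24; 4*(-24)^4 + 1*(-24)^3 + 3*(-24)^2 - 3*(-24)^1 - 4 = (1327104) + (-13824) + (1728) + (72) + (-4) = 1315076; answer 1315076

1315076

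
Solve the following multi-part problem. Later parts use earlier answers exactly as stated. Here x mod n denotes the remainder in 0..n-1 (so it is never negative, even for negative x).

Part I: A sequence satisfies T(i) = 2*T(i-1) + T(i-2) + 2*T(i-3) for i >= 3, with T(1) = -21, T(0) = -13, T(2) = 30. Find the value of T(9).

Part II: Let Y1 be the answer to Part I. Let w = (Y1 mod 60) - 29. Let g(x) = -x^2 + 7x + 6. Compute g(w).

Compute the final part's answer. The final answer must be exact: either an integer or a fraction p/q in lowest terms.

-582

Part I: T(3) = 2*(30) + 1*(-21) + 2*(-13) = 13; iterating: T(3)=13, T(4)=14, T(5)=101, T(6)=242, T(7)=613, T(8)=1670, T(9)=4437; answer 4437
Part II: Y1 = 4437; w = 28; -1*(28)^2 + 7*(28)^1 + 6 = (-784) + (196) + (6) = -582; answer -582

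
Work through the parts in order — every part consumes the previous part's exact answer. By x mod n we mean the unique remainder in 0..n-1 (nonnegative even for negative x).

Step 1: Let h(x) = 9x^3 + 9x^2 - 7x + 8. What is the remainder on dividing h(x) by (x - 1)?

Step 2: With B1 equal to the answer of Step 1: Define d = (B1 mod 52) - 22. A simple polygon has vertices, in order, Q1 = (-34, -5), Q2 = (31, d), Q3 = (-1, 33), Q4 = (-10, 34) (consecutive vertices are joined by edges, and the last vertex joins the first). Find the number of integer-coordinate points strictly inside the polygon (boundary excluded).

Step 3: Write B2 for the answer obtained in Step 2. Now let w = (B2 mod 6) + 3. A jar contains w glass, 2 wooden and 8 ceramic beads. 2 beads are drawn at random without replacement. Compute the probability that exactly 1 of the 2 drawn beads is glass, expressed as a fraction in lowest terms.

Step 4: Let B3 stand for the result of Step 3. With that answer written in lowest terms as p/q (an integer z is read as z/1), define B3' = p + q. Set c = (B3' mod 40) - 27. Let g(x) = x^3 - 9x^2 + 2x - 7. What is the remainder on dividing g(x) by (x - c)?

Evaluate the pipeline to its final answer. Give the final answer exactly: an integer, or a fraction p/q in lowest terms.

Step 1: remainder = value at the root: 9*(1)^3 + 9*(1)^2 - 7*(1)^1 + 8 = (9) + (9) + (-7) + (8) = 19; answer 19
Step 2: B1 = 19; d = -3; cross terms: (-34*-3 - 31*-5)=257, (31*33 - -1*-3)=1020, (-1*34 - -10*33)=296, (-10*-5 - -34*34)=1206; twice the area = |2779| = 2779; area = 2779/2; boundary points = 1 + 4 + 1 + 3 = 9; strictly interior points = area - boundary/2 + 1 = 1386; answer 1386
Step 3: B2 = 1386; w = 3; total draws C(13,2) = 78; favorable C(3,1)*C(10,1) = 30; P = 5/13; answer 5/13
Step 4: B3 = 5/13; threaded value p + q = 18; c = -9; remainder = value at the root: 1*(-9)^3 - 9*(-9)^2 + 2*(-9)^1 - 7 = (-729) + (-729) + (-18) + (-7) = -1483; answer -1483

-1483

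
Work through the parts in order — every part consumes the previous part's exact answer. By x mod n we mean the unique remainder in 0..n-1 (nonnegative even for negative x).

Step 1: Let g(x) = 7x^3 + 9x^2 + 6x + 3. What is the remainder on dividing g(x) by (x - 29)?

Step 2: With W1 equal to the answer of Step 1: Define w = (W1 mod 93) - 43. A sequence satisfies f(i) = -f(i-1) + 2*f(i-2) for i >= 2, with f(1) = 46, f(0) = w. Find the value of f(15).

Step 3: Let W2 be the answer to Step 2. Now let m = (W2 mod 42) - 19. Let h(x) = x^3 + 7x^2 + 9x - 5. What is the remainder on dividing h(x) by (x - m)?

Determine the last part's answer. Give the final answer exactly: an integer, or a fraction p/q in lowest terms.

Step 1: remainder = value at the root: 7*(29)^3 + 9*(29)^2 + 6*(29)^1 + 3 = (170723) + (7569) + (174) + (3) = 178469; answer 178469
Step 2: W1 = 178469; w = -41; f(2) = -1*(46) + 2*(-41) = -128; iterating: f(2)=-128, f(3)=220, f(4)=-476, f(5)=916, f(6)=-1868, f(7)=3700, f(8)=-7436, f(9)=14836, f(10)=-29708, f(11)=59380, f(12)=-118796, f(13)=237556, f(14)=-475148, f(15)=950260; answer 950260
Step 3: W2 = 950260; m = -9; remainder = value at the root: 1*(-9)^3 + 7*(-9)^2 + 9*(-9)^1 - 5 = (-729) + (567) + (-81) + (-5) = -248; answer -248

-248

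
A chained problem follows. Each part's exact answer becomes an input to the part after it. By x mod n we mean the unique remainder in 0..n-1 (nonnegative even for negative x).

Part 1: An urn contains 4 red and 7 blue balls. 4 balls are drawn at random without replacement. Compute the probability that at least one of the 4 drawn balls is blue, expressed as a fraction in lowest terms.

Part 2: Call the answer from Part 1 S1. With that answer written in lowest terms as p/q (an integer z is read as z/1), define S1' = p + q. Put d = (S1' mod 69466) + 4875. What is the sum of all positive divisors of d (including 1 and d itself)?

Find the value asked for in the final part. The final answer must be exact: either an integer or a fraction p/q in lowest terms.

8304

Part 1: total draws C(11,4) = 330; complement C(4,4) = 1; favorable 330 - 1 = 329; P = 329/330; answer 329/330
Part 2: S1 = 329/330; threaded value p + q = 659; d = 5534; 5534 = 2 * 2767; sigma = (1 + 2) * (1 + 2767) = 3 * 2768 = 8304; answer 8304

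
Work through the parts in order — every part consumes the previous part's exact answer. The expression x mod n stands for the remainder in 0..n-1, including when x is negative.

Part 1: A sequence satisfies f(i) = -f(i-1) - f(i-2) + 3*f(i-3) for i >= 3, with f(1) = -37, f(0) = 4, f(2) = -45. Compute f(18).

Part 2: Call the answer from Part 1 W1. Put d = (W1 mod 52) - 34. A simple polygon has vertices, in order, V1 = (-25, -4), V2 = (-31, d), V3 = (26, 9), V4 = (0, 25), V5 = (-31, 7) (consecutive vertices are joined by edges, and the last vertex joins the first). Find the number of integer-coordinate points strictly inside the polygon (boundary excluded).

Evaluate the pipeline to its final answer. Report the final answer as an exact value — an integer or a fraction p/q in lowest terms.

1142

Part 1: f(3) = -1*(-45) - 1*(-37) + 3*(4) = 94; iterating: f(3)=94, f(4)=-160, f(5)=-69, f(6)=511, f(7)=-922, f(8)=204, f(9)=2251, f(10)=-5221, f(11)=3582, f(12)=8392, f(13)=-27637, f(14)=29991, f(15)=22822, f(16)=-135724, f(17)=202875, f(18)=1315; answer 1315
Part 2: W1 = 1315; d = -19; cross terms: (-25*-19 - -31*-4)=351, (-31*9 - 26*-19)=215, (26*25 - 0*9)=650, (0*7 - -31*25)=775, (-31*-4 - -25*7)=299; twice the area = |2290| = 2290; area = 1145; boundary points = 3 + 1 + 2 + 1 + 1 = 8; strictly interior points = area - boundary/2 + 1 = 1142; answer 1142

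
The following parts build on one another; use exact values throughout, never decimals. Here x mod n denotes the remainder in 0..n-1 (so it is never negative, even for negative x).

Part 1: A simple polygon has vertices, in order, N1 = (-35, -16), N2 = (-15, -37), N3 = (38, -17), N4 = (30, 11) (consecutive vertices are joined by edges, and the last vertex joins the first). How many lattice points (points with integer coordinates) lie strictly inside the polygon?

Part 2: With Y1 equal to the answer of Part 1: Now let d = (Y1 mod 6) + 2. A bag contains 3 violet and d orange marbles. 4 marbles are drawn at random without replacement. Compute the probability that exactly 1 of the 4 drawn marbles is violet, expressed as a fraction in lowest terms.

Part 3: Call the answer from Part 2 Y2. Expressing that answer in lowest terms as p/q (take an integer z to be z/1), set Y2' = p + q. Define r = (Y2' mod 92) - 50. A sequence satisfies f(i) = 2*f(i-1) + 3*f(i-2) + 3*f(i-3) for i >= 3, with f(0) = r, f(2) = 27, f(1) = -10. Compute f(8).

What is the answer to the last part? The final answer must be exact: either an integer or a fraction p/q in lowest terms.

9126

Part 1: cross terms: (-35*-37 - -15*-16)=1055, (-15*-17 - 38*-37)=1661, (38*11 - 30*-17)=928, (30*-16 - -35*11)=-95; twice the area = |3549| = 3549; area = 3549/2; boundary points = 1 + 1 + 4 + 1 = 7; strictly interior points = area - boundary/2 + 1 = 1772; answer 1772
Part 2: Y1 = 1772; d = 4; total draws C(7,4) = 35; favorable C(3,1)*C(4,3) = 12; P = 12/35; answer 12/35
Part 3: Y2 = 12/35; threaded value p + q = 47; r = -3; f(3) = 2*(27) + 3*(-10) + 3*(-3) = 15; iterating: f(3)=15, f(4)=81, f(5)=288, f(6)=864, f(7)=2835, f(8)=9126; answer 9126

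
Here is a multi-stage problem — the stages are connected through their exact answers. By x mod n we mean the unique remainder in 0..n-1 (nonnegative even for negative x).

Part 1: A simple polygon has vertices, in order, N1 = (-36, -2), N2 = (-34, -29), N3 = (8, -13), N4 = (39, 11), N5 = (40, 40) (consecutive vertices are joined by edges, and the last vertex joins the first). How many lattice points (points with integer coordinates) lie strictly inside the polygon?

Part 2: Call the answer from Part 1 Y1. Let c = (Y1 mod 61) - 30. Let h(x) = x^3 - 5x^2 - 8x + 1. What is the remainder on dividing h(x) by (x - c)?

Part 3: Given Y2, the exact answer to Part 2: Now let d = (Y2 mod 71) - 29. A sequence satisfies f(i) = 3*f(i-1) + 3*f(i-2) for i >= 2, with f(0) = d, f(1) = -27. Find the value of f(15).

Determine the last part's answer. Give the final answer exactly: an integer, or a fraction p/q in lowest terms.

Part 1: cross terms: (-36*-29 - -34*-2)=976, (-34*-13 - 8*-29)=674, (8*11 - 39*-13)=595, (39*40 - 40*11)=1120, (40*-2 - -36*40)=1360; twice the area = |4725| = 4725; area = 4725/2; boundary points = 1 + 2 + 1 + 1 + 2 = 7; strictly interior points = area - boundary/2 + 1 = 2360; answer 2360
Part 2: Y1 = 2360; c = 12; remainder = value at the root: 1*(12)^3 - 5*(12)^2 - 8*(12)^1 + 1 = (1728) + (-720) + (-96) + (1) = 913; answer 913
Part 3: Y2 = 913; d = 32; f(2) = 3*(-27) + 3*(32) = 15; iterating: f(2)=15, f(3)=-36, f(4)=-63, f(5)=-297, f(6)=-1080, f(7)=-4131, f(8)=-15633, f(9)=-59292, f(10)=-224775, f(11)=-852201, f(12)=-3230928, f(13)=-12249387, f(14)=-46440945, f(15)=-176070996; answer -176070996

-176070996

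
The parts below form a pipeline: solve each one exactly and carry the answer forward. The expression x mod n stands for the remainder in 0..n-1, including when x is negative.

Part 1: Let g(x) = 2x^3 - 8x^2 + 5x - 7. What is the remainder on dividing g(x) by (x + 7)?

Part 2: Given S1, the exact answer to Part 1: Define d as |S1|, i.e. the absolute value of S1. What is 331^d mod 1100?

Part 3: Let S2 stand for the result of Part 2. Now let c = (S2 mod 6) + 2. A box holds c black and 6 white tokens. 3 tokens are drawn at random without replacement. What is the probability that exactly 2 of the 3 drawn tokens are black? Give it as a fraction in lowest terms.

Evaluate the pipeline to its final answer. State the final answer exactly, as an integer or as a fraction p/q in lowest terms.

Part 1: remainder = value at the root: 2*(-7)^3 - 8*(-7)^2 + 5*(-7)^1 - 7 = (-686) + (-392) + (-35) + (-7) = -1120; answer -1120
Part 2: S1 = -1120; d = 1120; squarings mod 1100: 331^1=331, 331^2=661, 331^4=221, 331^8=441, 331^16=881, 331^32=661, 331^64=221, 331^128=441, 331^256=881, 331^512=661, 331^1024=221; 331^1120 = 331^32 * 331^64 * 331^1024 = 1 (mod 1100); answer 1
Part 3: S2 = 1; c = 3; total draws C(9,3) = 84; favorable C(3,2)*C(6,1) = 18; P = 3/14; answer 3/14

3/14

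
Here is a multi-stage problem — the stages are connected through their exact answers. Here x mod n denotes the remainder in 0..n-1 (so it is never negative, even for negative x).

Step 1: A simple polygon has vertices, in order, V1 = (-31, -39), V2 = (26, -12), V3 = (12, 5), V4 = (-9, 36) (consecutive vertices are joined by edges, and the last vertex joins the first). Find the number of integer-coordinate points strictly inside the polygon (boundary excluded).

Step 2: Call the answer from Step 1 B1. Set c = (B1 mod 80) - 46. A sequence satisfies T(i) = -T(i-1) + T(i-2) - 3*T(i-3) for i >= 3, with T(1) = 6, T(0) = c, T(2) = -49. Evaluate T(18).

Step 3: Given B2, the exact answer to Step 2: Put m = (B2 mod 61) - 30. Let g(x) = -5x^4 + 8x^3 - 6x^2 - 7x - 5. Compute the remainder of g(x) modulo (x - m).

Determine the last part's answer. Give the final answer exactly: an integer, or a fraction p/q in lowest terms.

-897

Step 1: cross terms: (-31*-12 - 26*-39)=1386, (26*5 - 12*-12)=274, (12*36 - -9*5)=477, (-9*-39 - -31*36)=1467; twice the area = |3604| = 3604; area = 1802; boundary points = 3 + 1 + 1 + 1 = 6; strictly interior points = area - boundary/2 + 1 = 1800; answer 1800
Step 2: B1 = 1800; c = -6; T(3) = -1*(-49) + 1*(6) - 3*(-6) = 73; iterating: T(3)=73, T(4)=-140, T(5)=360, T(6)=-719, T(7)=1499, T(8)=-3298, T(9)=6954, T(10)=-14749, T(11)=31597, T(12)=-67208, T(13)=143052, T(14)=-305051, T(15)=649727, T(16)=-1383934, T(17)=2948814, T(18)=-6281929; answer -6281929
Step 3: B2 = -6281929; m = 4; remainder = value at the root: -5*(4)^4 + 8*(4)^3 - 6*(4)^2 - 7*(4)^1 - 5 = (-1280) + (512) + (-96) + (-28) + (-5) = -897; answer -897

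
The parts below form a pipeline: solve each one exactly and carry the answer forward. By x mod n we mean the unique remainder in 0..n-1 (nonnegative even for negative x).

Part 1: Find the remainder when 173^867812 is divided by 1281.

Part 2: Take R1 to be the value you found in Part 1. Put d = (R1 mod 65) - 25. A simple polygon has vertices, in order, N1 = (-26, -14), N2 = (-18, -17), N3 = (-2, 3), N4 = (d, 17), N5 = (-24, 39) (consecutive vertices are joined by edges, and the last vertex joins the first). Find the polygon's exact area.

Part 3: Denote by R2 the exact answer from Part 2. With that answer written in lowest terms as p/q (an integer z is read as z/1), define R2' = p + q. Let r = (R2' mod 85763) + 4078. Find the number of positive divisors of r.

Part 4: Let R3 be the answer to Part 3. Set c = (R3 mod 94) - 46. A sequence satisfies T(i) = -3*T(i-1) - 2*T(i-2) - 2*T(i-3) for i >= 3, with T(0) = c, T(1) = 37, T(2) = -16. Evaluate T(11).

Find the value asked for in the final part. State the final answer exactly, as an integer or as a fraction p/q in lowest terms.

Part 1: squarings mod 1281: 173^1=173, 173^2=466, 173^4=667, 173^8=382, 173^16=1171, 173^32=571, 173^64=667, 173^128=382, 173^256=1171, 173^512=571, 173^1024=667, 173^2048=382, 173^4096=1171, 173^8192=571, 173^16384=667, 173^32768=382, 173^65536=1171, 173^131072=571, 173^262144=667, 173^524288=382; 173^867812 = 173^4 * 173^32 * 173^64 * 173^128 * 173^256 * 173^1024 * 173^2048 * 173^4096 * 173^8192 * 173^65536 * 173^262144 * 173^524288 = 571 (mod 1281); answer 571
Part 2: R1 = 571; d = 26; cross terms: (-26*-17 - -18*-14)=190, (-18*3 - -2*-17)=-88, (-2*17 - 26*3)=-112, (26*39 - -24*17)=1422, (-24*-14 - -26*39)=1350; twice the area = |2762| = 2762; area = 1381; answer 1381
Part 3: R2 = 1381; threaded value p + q = 1382; r = 5460; 5460 = 2^2 * 3 * 5 * 7 * 13; number of divisors = (2+1) * (1+1) * (1+1) * (1+1) * (1+1) = 48; answer 48
Part 4: R3 = 48; c = 2; T(3) = -3*(-16) - 2*(37) - 2*(2) = -30; iterating: T(3)=-30, T(4)=48, T(5)=-52, T(6)=120, T(7)=-352, T(8)=920, T(9)=-2296, T(10)=5752, T(11)=-14504; answer -14504

-14504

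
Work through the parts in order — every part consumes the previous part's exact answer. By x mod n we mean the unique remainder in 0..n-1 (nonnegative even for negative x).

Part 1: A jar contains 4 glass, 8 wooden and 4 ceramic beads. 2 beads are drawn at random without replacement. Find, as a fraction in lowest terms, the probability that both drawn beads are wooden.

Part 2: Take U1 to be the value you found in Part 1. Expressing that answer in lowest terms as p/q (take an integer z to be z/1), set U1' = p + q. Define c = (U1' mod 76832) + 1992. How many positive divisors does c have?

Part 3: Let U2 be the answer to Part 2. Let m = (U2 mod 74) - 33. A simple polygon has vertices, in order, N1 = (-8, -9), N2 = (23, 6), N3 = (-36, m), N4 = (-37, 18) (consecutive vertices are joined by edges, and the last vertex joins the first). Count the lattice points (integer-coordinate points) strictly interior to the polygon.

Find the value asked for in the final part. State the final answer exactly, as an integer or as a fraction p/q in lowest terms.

Part 1: total draws C(16,2) = 120; favorable C(8,2) = 28; P = 7/30; answer 7/30
Part 2: U1 = 7/30; threaded value p + q = 37; c = 2029; 2029 is prime, so its only divisors are 1 and 2029; count = 2; answer 2
Part 3: U2 = 2; m = -31; cross terms: (-8*6 - 23*-9)=159, (23*-31 - -36*6)=-497, (-36*18 - -37*-31)=-1795, (-37*-9 - -8*18)=477; twice the area = |-1656| = 1656; area = 828; boundary points = 1 + 1 + 1 + 1 = 4; strictly interior points = area - boundary/2 + 1 = 827; answer 827

827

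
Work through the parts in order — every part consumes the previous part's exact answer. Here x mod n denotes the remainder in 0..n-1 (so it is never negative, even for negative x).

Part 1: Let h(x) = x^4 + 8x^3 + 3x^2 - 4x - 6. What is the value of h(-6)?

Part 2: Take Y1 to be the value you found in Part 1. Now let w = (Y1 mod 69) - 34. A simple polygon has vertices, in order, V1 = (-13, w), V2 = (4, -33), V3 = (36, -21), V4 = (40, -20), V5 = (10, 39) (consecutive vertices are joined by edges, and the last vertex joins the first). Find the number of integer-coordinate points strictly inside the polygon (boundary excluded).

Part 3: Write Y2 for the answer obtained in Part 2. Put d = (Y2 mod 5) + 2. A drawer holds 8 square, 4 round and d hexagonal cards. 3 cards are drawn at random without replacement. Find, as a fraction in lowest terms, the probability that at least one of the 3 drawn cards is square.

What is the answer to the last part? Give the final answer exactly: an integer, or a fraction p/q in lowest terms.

Part 1: 1*(-6)^4 + 8*(-6)^3 + 3*(-6)^2 - 4*(-6)^1 - 6 = (1296) + (-1728) + (108) + (24) + (-6) = -306; answer -306
Part 2: Y1 = -306; w = 5; cross terms: (-13*-33 - 4*5)=409, (4*-21 - 36*-33)=1104, (36*-20 - 40*-21)=120, (40*39 - 10*-20)=1760, (10*5 - -13*39)=557; twice the area = |3950| = 3950; area = 1975; boundary points = 1 + 4 + 1 + 1 + 1 = 8; strictly interior points = area - boundary/2 + 1 = 1972; answer 1972
Part 3: Y2 = 1972; d = 4; total draws C(16,3) = 560; complement C(8,3) = 56; favorable 560 - 56 = 504; P = 9/10; answer 9/10

9/10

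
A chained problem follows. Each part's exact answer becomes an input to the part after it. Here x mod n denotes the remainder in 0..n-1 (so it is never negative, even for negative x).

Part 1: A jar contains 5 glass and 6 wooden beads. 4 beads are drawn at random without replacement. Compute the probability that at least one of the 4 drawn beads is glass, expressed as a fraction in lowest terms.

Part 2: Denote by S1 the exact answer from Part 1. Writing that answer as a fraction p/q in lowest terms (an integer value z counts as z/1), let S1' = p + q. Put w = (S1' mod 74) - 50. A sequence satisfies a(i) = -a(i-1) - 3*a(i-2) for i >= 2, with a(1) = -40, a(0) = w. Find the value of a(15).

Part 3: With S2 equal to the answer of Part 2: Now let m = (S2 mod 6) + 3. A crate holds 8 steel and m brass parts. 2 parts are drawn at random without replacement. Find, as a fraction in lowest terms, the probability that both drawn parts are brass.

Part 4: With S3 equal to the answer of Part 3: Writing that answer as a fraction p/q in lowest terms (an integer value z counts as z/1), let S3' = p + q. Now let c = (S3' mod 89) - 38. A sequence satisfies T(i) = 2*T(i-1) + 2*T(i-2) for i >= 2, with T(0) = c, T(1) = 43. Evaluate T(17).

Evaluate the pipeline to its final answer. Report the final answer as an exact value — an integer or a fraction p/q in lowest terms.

321166080

Part 1: total draws C(11,4) = 330; complement C(6,4) = 15; favorable 330 - 15 = 315; P = 21/22; answer 21/22
Part 2: S1 = 21/22; threaded value p + q = 43; w = -7; a(2) = -1*(-40) - 3*(-7) = 61; iterating: a(2)=61, a(3)=59, a(4)=-242, a(5)=65, a(6)=661, a(7)=-856, a(8)=-1127, a(9)=3695, a(10)=-314, a(11)=-10771, a(12)=11713, a(13)=20600, a(14)=-55739, a(15)=-6061; answer -6061
Part 3: S2 = -6061; m = 8; total draws C(16,2) = 120; favorable C(8,2) = 28; P = 7/30; answer 7/30
Part 4: S3 = 7/30; threaded value p + q = 37; c = -1; T(2) = 2*(43) + 2*(-1) = 84; iterating: T(2)=84, T(3)=254, T(4)=676, T(5)=1860, T(6)=5072, T(7)=13864, T(8)=37872, T(9)=103472, T(10)=282688, T(11)=772320, T(12)=2110016, T(13)=5764672, T(14)=15749376, T(15)=43028096, T(16)=117554944, T(17)=321166080; answer 321166080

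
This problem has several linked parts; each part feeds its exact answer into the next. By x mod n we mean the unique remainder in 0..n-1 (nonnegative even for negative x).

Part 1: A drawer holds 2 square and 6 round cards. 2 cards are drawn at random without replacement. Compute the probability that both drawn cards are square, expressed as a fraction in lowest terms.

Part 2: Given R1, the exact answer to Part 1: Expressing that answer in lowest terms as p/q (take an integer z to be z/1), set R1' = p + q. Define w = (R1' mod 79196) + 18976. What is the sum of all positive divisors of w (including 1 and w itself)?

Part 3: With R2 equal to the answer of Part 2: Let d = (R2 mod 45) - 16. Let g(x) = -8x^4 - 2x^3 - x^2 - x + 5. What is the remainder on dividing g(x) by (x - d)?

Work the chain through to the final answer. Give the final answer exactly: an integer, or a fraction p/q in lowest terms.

-33859

Part 1: total draws C(8,2) = 28; favorable C(2,2) = 1; P = 1/28; answer 1/28
Part 2: R1 = 1/28; threaded value p + q = 29; w = 19005; 19005 = 3 * 5 * 7 * 181; sigma = (1 + 3) * (1 + 5) * (1 + 7) * (1 + 181) = 4 * 6 * 8 * 182 = 34944; answer 34944
Part 3: R2 = 34944; d = 8; remainder = value at the root: -8*(8)^4 - 2*(8)^3 - 1*(8)^2 - 1*(8)^1 + 5 = (-32768) + (-1024) + (-64) + (-8) + (5) = -33859; answer -33859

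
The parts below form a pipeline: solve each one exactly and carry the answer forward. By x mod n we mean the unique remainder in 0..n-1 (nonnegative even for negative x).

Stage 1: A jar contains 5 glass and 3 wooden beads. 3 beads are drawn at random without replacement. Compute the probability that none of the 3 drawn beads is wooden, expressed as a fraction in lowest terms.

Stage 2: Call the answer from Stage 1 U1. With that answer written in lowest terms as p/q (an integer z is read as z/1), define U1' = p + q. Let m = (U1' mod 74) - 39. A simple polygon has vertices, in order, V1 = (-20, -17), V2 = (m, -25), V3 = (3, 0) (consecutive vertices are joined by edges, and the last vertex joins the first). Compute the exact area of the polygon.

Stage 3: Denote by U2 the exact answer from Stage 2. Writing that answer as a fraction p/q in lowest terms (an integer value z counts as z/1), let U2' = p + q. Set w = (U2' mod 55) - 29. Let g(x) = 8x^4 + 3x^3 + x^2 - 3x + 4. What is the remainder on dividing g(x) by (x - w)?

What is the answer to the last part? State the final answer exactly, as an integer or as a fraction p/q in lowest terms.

Stage 1: total draws C(8,3) = 56; favorable C(5,3) = 10; P = 5/28; answer 5/28
Stage 2: U1 = 5/28; threaded value p + q = 33; m = -6; cross terms: (-20*-25 - -6*-17)=398, (-6*0 - 3*-25)=75, (3*-17 - -20*0)=-51; twice the area = |422| = 422; area = 211; answer 211
Stage 3: U2 = 211; threaded value p + q = 212; w = 18; remainder = value at the root: 8*(18)^4 + 3*(18)^3 + 1*(18)^2 - 3*(18)^1 + 4 = (839808) + (17496) + (324) + (-54) + (4) = 857578; answer 857578

857578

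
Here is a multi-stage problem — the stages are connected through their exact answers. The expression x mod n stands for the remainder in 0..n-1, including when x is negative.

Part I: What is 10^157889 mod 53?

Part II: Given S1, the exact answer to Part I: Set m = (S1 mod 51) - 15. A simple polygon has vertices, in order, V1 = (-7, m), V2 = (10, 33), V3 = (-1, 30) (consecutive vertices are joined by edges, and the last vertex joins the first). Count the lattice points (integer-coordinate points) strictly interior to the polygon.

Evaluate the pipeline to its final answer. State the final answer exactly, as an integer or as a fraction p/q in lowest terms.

Part I: squarings mod 53: 10^1=10, 10^2=47, 10^4=36, 10^8=24, 10^16=46, 10^32=49, 10^64=16, 10^128=44, 10^256=28, 10^512=42, 10^1024=15, 10^2048=13, 10^4096=10, 10^8192=47, 10^16384=36, 10^32768=24, 10^65536=46, 10^131072=49; 10^157889 = 10^1 * 10^64 * 10^128 * 10^2048 * 10^8192 * 10^16384 * 10^131072 = 36 (mod 53); answer 36
Part II: S1 = 36; m = 21; cross terms: (-7*33 - 10*21)=-441, (10*30 - -1*33)=333, (-1*21 - -7*30)=189; twice the area = |81| = 81; area = 81/2; boundary points = 1 + 1 + 3 = 5; strictly interior points = area - boundary/2 + 1 = 39; answer 39

39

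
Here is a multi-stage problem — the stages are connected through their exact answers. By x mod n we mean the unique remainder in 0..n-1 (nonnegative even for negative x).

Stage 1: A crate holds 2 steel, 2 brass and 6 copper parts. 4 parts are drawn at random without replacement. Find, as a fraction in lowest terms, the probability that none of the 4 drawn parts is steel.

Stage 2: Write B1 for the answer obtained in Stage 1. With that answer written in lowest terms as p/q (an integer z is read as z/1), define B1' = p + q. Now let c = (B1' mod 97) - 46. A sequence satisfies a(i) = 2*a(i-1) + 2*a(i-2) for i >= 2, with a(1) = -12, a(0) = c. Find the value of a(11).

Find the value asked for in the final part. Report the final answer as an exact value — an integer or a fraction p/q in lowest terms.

Stage 1: total draws C(10,4) = 210; favorable C(8,4) = 70; P = 1/3; answer 1/3
Stage 2: B1 = 1/3; threaded value p + q = 4; c = -42; a(2) = 2*(-12) + 2*(-42) = -108; iterating: a(2)=-108, a(3)=-240, a(4)=-696, a(5)=-1872, a(6)=-5136, a(7)=-14016, a(8)=-38304, a(9)=-104640, a(10)=-285888, a(11)=-781056; answer -781056

-781056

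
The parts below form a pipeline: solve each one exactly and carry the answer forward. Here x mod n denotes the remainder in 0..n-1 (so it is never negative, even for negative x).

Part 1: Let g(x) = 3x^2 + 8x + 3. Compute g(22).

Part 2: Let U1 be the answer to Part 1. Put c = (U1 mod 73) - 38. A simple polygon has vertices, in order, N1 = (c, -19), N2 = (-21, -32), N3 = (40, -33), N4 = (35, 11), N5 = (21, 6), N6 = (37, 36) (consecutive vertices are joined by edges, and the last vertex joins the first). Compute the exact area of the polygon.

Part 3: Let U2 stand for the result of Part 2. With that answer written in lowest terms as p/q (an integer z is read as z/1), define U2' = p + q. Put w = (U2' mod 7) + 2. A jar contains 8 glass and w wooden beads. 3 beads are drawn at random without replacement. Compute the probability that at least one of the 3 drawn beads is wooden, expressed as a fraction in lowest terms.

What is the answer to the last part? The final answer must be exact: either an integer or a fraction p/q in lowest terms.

109/165

Part 1: 3*(22)^2 + 8*(22)^1 + 3 = (1452) + (176) + (3) = 1631; answer 1631
Part 2: U1 = 1631; c = -13; cross terms: (-13*-32 - -21*-19)=17, (-21*-33 - 40*-32)=1973, (40*11 - 35*-33)=1595, (35*6 - 21*11)=-21, (21*36 - 37*6)=534, (37*-19 - -13*36)=-235; twice the area = |3863| = 3863; area = 3863/2; answer 3863/2
Part 3: U2 = 3863/2; threaded value p + q = 3865; w = 3; total draws C(11,3) = 165; complement C(8,3) = 56; favorable 165 - 56 = 109; P = 109/165; answer 109/165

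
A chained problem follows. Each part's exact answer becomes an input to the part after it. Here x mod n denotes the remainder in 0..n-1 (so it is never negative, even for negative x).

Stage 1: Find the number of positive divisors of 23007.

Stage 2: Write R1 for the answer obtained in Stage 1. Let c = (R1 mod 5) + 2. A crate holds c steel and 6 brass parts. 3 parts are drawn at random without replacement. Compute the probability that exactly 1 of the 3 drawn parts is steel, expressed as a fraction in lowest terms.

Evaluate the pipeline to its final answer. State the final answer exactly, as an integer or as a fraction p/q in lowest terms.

Stage 1: 23007 = 3 * 7669; number of divisors = (1+1) * (1+1) = 4; answer 4
Stage 2: R1 = 4; c = 6; total draws C(12,3) = 220; favorable C(6,1)*C(6,2) = 90; P = 9/22; answer 9/22

9/22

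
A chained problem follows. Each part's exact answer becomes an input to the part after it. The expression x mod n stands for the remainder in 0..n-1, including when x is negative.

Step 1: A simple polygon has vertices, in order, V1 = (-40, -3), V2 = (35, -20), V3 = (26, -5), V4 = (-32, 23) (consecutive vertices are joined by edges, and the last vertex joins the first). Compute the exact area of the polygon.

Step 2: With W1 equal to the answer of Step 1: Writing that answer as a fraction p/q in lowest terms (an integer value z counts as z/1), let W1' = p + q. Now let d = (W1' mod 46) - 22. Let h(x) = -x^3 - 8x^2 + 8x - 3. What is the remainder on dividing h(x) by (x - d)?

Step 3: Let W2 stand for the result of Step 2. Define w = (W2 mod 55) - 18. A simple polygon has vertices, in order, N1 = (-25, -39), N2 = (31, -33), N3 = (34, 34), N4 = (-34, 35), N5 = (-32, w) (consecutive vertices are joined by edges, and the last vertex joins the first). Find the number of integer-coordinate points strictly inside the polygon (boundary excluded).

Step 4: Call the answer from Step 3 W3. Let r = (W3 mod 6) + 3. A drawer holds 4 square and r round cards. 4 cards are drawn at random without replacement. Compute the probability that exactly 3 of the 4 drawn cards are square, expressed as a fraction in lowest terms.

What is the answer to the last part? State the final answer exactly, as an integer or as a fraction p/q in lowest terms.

Step 1: cross terms: (-40*-20 - 35*-3)=905, (35*-5 - 26*-20)=345, (26*23 - -32*-5)=438, (-32*-3 - -40*23)=1016; twice the area = |2704| = 2704; area = 1352; answer 1352
Step 2: W1 = 1352; threaded value p + q = 1353; d = -3; remainder = value at the root: -1*(-3)^3 - 8*(-3)^2 + 8*(-3)^1 - 3 = (27) + (-72) + (-24) + (-3) = -72; answer -72
Step 3: W2 = -72; w = 20; cross terms: (-25*-33 - 31*-39)=2034, (31*34 - 34*-33)=2176, (34*35 - -34*34)=2346, (-34*20 - -32*35)=440, (-32*-39 - -25*20)=1748; twice the area = |8744| = 8744; area = 4372; boundary points = 2 + 1 + 1 + 1 + 1 = 6; strictly interior points = area - boundary/2 + 1 = 4370; answer 4370
Step 4: W3 = 4370; r = 5; total draws C(9,4) = 126; favorable C(4,3)*C(5,1) = 20; P = 10/63; answer 10/63

10/63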